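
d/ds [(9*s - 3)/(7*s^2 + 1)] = 3*(-21*s^2 + 14*s + 3)/(49*s^4 + 14*s^2 + 1)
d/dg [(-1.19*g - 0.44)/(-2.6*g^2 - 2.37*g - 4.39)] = (-3.094*g^2 - 2.288*g + 4.1813)/(6.76*g^4 + 12.324*g^3 + 28.4449*g^2 + 20.8086*g + 19.2721)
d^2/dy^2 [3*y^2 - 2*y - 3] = 6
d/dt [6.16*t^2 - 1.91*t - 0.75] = 12.32*t - 1.91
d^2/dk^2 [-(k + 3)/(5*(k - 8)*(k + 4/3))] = 6*(-9*k^3 - 81*k^2 + 252*k - 848)/(5*(27*k^6 - 540*k^5 + 2736*k^4 + 3520*k^3 - 29184*k^2 - 61440*k - 32768))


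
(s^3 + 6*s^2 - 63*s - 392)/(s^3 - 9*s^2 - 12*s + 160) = (s^2 + 14*s + 49)/(s^2 - s - 20)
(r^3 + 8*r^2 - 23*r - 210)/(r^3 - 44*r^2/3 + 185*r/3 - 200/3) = 3*(r^2 + 13*r + 42)/(3*r^2 - 29*r + 40)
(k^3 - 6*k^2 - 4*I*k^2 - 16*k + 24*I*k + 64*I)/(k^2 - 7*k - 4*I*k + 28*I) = (k^2 - 6*k - 16)/(k - 7)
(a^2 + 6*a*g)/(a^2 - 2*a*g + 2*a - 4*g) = a*(a + 6*g)/(a^2 - 2*a*g + 2*a - 4*g)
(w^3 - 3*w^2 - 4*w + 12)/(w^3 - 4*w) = (w - 3)/w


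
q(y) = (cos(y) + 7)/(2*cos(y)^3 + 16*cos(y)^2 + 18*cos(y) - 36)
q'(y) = (cos(y) + 7)*(6*sin(y)*cos(y)^2 + 32*sin(y)*cos(y) + 18*sin(y))/(2*cos(y)^3 + 16*cos(y)^2 + 18*cos(y) - 36)^2 - sin(y)/(2*cos(y)^3 + 16*cos(y)^2 + 18*cos(y) - 36) = (227*cos(y) + 29*cos(2*y) + cos(3*y) + 191)*sin(y)/(4*(cos(y)^3 + 8*cos(y)^2 + 9*cos(y) - 18)^2)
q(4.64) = -0.19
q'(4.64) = -0.11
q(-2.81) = -0.15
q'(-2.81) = 0.00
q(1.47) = -0.21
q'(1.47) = 0.16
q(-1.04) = -0.33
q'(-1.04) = -0.49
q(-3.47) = -0.15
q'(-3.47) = -0.00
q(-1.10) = -0.31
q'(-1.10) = -0.41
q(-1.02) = -0.34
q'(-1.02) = -0.52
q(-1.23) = -0.26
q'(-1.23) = -0.29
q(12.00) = -0.95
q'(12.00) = -3.14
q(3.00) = -0.15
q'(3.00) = 0.00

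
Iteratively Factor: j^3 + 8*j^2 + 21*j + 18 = (j + 2)*(j^2 + 6*j + 9) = (j + 2)*(j + 3)*(j + 3)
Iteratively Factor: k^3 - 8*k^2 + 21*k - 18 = (k - 3)*(k^2 - 5*k + 6) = (k - 3)^2*(k - 2)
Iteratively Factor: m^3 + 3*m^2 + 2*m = (m + 2)*(m^2 + m) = (m + 1)*(m + 2)*(m)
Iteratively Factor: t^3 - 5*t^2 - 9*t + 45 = (t - 5)*(t^2 - 9) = (t - 5)*(t + 3)*(t - 3)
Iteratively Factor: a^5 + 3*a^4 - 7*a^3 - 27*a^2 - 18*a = (a - 3)*(a^4 + 6*a^3 + 11*a^2 + 6*a) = a*(a - 3)*(a^3 + 6*a^2 + 11*a + 6) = a*(a - 3)*(a + 2)*(a^2 + 4*a + 3) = a*(a - 3)*(a + 2)*(a + 3)*(a + 1)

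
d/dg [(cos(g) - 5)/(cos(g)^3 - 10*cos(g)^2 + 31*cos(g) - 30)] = (2*cos(g) - 5)*sin(g)/((cos(g) - 3)^2*(cos(g) - 2)^2)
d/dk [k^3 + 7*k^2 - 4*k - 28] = 3*k^2 + 14*k - 4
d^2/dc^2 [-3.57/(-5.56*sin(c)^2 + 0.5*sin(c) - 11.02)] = (-441.446208*sin(c)^4 + 29.7738*sin(c)^3 + 1536.229548*sin(c)^2 - 79.2183*sin(c) - 435.691368)/(5.56*sin(c)^2 - 0.5*sin(c) + 11.02)^3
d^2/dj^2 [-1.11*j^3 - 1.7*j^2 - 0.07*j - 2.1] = -6.66*j - 3.4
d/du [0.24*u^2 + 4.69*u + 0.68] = 0.48*u + 4.69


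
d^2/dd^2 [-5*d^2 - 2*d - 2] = -10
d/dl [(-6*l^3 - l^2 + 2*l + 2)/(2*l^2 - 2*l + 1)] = 2*(-6*l^4 + 12*l^3 - 10*l^2 - 5*l + 3)/(4*l^4 - 8*l^3 + 8*l^2 - 4*l + 1)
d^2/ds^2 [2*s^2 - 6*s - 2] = 4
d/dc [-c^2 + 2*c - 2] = 2 - 2*c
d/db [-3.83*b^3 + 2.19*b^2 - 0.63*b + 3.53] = -11.49*b^2 + 4.38*b - 0.63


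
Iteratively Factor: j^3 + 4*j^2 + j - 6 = (j - 1)*(j^2 + 5*j + 6) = (j - 1)*(j + 3)*(j + 2)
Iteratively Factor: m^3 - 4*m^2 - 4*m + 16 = (m + 2)*(m^2 - 6*m + 8) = (m - 2)*(m + 2)*(m - 4)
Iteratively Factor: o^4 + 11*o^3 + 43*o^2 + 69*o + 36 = (o + 3)*(o^3 + 8*o^2 + 19*o + 12) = (o + 3)^2*(o^2 + 5*o + 4) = (o + 3)^2*(o + 4)*(o + 1)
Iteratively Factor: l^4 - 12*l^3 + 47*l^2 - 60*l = (l - 3)*(l^3 - 9*l^2 + 20*l) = (l - 4)*(l - 3)*(l^2 - 5*l) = l*(l - 4)*(l - 3)*(l - 5)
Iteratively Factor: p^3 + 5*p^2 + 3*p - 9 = (p + 3)*(p^2 + 2*p - 3) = (p - 1)*(p + 3)*(p + 3)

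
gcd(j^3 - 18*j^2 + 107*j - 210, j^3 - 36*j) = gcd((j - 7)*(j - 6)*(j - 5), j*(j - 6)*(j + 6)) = j - 6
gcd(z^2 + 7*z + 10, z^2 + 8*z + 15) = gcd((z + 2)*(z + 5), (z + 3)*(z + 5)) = z + 5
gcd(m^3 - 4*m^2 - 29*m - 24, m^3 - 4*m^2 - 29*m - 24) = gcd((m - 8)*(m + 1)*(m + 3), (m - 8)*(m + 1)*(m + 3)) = m^3 - 4*m^2 - 29*m - 24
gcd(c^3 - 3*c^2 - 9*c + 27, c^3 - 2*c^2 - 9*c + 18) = c^2 - 9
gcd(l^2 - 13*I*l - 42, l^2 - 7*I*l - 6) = l - 6*I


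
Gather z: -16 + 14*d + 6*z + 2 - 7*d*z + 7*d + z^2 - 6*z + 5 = -7*d*z + 21*d + z^2 - 9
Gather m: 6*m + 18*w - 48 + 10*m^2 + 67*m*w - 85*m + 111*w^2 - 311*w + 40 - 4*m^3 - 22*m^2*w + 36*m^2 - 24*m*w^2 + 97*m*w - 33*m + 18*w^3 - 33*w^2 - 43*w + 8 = -4*m^3 + m^2*(46 - 22*w) + m*(-24*w^2 + 164*w - 112) + 18*w^3 + 78*w^2 - 336*w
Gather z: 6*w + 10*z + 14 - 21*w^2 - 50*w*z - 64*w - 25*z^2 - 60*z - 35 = -21*w^2 - 58*w - 25*z^2 + z*(-50*w - 50) - 21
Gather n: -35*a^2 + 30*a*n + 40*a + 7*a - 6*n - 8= -35*a^2 + 47*a + n*(30*a - 6) - 8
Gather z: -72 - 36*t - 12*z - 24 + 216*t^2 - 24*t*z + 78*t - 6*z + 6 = 216*t^2 + 42*t + z*(-24*t - 18) - 90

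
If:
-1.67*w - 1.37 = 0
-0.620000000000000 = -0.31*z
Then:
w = -0.82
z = 2.00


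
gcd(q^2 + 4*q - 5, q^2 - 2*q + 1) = q - 1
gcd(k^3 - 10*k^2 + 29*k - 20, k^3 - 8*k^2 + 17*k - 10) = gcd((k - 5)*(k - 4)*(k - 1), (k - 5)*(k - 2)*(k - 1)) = k^2 - 6*k + 5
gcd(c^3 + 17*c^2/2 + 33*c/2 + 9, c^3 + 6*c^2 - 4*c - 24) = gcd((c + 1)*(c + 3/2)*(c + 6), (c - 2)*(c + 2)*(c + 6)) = c + 6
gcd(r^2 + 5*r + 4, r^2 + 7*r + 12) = r + 4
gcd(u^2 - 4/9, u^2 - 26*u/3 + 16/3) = u - 2/3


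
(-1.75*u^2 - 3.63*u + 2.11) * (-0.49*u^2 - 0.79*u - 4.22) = 0.8575*u^4 + 3.1612*u^3 + 9.2188*u^2 + 13.6517*u - 8.9042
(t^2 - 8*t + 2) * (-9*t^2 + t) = -9*t^4 + 73*t^3 - 26*t^2 + 2*t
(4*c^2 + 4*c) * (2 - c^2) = -4*c^4 - 4*c^3 + 8*c^2 + 8*c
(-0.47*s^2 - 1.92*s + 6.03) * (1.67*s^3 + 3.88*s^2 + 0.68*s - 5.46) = -0.7849*s^5 - 5.03*s^4 + 2.3009*s^3 + 24.657*s^2 + 14.5836*s - 32.9238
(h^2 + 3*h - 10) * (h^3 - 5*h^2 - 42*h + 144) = h^5 - 2*h^4 - 67*h^3 + 68*h^2 + 852*h - 1440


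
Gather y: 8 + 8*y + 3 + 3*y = 11*y + 11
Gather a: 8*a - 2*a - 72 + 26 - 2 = 6*a - 48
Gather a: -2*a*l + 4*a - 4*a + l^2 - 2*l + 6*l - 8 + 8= -2*a*l + l^2 + 4*l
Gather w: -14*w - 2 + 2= -14*w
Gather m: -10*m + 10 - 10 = -10*m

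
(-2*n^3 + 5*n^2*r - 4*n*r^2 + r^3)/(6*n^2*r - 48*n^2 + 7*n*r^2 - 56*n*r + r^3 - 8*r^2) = (-2*n^3 + 5*n^2*r - 4*n*r^2 + r^3)/(6*n^2*r - 48*n^2 + 7*n*r^2 - 56*n*r + r^3 - 8*r^2)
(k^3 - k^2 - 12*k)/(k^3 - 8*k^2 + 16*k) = (k + 3)/(k - 4)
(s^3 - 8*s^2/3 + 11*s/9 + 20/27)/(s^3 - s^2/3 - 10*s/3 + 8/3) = (s^2 - 4*s/3 - 5/9)/(s^2 + s - 2)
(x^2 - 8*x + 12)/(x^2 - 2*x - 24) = (x - 2)/(x + 4)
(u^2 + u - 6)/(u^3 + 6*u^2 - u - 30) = 1/(u + 5)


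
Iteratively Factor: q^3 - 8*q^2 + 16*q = (q)*(q^2 - 8*q + 16) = q*(q - 4)*(q - 4)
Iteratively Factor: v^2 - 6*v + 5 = (v - 1)*(v - 5)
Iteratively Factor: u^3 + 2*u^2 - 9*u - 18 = (u + 3)*(u^2 - u - 6) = (u - 3)*(u + 3)*(u + 2)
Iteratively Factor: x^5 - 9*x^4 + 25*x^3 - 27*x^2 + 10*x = (x - 1)*(x^4 - 8*x^3 + 17*x^2 - 10*x) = (x - 1)^2*(x^3 - 7*x^2 + 10*x) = (x - 2)*(x - 1)^2*(x^2 - 5*x) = x*(x - 2)*(x - 1)^2*(x - 5)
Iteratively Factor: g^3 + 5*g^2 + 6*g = (g + 3)*(g^2 + 2*g) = (g + 2)*(g + 3)*(g)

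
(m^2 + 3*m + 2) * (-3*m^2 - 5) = -3*m^4 - 9*m^3 - 11*m^2 - 15*m - 10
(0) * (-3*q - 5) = 0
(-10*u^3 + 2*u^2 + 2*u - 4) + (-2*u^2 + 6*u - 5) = -10*u^3 + 8*u - 9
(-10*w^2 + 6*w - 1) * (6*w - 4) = -60*w^3 + 76*w^2 - 30*w + 4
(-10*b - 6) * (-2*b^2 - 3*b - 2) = 20*b^3 + 42*b^2 + 38*b + 12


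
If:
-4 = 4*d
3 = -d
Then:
No Solution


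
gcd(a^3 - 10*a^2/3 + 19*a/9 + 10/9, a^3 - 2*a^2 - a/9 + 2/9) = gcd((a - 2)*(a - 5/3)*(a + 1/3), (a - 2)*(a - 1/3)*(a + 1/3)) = a^2 - 5*a/3 - 2/3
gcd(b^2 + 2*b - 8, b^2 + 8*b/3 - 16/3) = b + 4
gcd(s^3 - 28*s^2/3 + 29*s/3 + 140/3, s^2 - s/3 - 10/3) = s + 5/3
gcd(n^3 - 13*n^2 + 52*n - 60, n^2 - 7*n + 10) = n^2 - 7*n + 10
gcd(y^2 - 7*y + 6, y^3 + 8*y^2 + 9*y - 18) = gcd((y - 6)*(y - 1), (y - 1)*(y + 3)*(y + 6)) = y - 1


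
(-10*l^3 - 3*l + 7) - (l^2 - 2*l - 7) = -10*l^3 - l^2 - l + 14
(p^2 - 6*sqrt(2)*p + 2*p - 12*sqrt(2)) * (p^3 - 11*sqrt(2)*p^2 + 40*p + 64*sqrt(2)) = p^5 - 17*sqrt(2)*p^4 + 2*p^4 - 34*sqrt(2)*p^3 + 172*p^3 - 176*sqrt(2)*p^2 + 344*p^2 - 768*p - 352*sqrt(2)*p - 1536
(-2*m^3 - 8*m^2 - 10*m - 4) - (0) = -2*m^3 - 8*m^2 - 10*m - 4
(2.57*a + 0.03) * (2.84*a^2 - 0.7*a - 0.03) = 7.2988*a^3 - 1.7138*a^2 - 0.0981*a - 0.0009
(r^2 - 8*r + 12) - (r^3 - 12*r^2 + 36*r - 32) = -r^3 + 13*r^2 - 44*r + 44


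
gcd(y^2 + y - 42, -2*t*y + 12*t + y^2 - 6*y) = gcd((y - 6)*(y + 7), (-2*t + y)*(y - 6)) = y - 6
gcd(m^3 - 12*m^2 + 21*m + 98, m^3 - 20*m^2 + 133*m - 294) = m^2 - 14*m + 49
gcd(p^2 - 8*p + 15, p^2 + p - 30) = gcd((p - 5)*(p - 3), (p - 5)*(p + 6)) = p - 5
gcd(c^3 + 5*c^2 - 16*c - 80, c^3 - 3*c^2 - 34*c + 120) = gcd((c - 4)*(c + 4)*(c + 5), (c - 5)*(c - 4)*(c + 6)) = c - 4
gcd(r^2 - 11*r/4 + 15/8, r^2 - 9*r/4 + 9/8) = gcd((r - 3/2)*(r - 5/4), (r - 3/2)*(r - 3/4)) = r - 3/2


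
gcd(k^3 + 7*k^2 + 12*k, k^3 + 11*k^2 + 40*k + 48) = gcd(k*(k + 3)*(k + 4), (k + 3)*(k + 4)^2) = k^2 + 7*k + 12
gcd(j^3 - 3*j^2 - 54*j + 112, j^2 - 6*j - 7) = 1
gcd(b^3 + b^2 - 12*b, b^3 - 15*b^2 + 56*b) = b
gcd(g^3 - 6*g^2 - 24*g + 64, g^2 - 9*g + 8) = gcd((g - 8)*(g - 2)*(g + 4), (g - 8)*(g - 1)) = g - 8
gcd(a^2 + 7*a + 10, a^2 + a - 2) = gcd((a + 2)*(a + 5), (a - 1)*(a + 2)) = a + 2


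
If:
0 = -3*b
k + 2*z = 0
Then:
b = 0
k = -2*z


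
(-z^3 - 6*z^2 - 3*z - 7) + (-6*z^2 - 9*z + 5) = -z^3 - 12*z^2 - 12*z - 2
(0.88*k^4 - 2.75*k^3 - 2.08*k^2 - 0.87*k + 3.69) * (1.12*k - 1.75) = 0.9856*k^5 - 4.62*k^4 + 2.4829*k^3 + 2.6656*k^2 + 5.6553*k - 6.4575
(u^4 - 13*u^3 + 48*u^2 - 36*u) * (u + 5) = u^5 - 8*u^4 - 17*u^3 + 204*u^2 - 180*u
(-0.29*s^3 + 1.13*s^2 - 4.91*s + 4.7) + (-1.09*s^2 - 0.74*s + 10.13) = -0.29*s^3 + 0.0399999999999998*s^2 - 5.65*s + 14.83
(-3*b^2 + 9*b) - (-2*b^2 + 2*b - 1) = -b^2 + 7*b + 1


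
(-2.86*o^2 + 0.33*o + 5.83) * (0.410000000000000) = -1.1726*o^2 + 0.1353*o + 2.3903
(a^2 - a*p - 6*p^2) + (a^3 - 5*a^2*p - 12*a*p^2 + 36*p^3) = a^3 - 5*a^2*p + a^2 - 12*a*p^2 - a*p + 36*p^3 - 6*p^2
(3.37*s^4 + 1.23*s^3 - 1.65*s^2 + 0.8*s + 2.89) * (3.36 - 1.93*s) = -6.5041*s^5 + 8.9493*s^4 + 7.3173*s^3 - 7.088*s^2 - 2.8897*s + 9.7104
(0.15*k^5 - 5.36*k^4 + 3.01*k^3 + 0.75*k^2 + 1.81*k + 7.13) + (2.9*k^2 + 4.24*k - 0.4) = 0.15*k^5 - 5.36*k^4 + 3.01*k^3 + 3.65*k^2 + 6.05*k + 6.73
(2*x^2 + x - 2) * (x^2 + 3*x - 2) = 2*x^4 + 7*x^3 - 3*x^2 - 8*x + 4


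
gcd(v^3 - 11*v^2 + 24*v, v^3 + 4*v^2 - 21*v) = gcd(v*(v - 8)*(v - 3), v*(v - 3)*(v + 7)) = v^2 - 3*v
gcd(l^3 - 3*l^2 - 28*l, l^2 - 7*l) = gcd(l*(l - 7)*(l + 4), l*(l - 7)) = l^2 - 7*l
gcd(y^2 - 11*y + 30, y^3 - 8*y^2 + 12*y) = y - 6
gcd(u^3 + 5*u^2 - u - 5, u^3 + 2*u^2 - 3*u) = u - 1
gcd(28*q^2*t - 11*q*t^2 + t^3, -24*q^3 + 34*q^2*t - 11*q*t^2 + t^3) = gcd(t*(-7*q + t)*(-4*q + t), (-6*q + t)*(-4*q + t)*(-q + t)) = 4*q - t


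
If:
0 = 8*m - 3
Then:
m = 3/8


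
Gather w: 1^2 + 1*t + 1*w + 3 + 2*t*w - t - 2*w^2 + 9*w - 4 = -2*w^2 + w*(2*t + 10)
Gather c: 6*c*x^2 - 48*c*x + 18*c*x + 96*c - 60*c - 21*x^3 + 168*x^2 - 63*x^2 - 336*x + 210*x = c*(6*x^2 - 30*x + 36) - 21*x^3 + 105*x^2 - 126*x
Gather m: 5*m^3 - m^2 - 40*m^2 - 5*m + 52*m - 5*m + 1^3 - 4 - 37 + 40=5*m^3 - 41*m^2 + 42*m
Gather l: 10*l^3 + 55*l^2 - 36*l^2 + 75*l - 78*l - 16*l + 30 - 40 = 10*l^3 + 19*l^2 - 19*l - 10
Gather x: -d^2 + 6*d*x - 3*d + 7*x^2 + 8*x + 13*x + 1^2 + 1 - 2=-d^2 - 3*d + 7*x^2 + x*(6*d + 21)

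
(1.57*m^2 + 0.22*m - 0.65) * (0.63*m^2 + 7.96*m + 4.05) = 0.9891*m^4 + 12.6358*m^3 + 7.7002*m^2 - 4.283*m - 2.6325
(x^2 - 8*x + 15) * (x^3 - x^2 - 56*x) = x^5 - 9*x^4 - 33*x^3 + 433*x^2 - 840*x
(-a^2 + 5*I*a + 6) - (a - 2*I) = -a^2 - a + 5*I*a + 6 + 2*I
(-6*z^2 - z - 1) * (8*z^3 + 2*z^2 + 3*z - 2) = -48*z^5 - 20*z^4 - 28*z^3 + 7*z^2 - z + 2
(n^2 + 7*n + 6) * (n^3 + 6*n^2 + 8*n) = n^5 + 13*n^4 + 56*n^3 + 92*n^2 + 48*n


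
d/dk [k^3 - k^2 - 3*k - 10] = 3*k^2 - 2*k - 3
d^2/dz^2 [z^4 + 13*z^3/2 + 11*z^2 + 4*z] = 12*z^2 + 39*z + 22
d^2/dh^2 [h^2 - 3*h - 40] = 2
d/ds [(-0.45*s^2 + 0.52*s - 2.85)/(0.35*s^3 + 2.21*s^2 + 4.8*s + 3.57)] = (0.1575*s^4 - 0.364*s^3 - 0.3167*s^2 + 9.384*s + 15.5364)/(0.1225*s^6 + 1.547*s^5 + 8.2441*s^4 + 23.715*s^3 + 38.8194*s^2 + 34.272*s + 12.7449)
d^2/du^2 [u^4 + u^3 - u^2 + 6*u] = 12*u^2 + 6*u - 2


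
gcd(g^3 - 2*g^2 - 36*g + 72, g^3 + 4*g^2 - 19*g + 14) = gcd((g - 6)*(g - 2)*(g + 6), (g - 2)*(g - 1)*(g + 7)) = g - 2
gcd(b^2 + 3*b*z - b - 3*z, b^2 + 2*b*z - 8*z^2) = 1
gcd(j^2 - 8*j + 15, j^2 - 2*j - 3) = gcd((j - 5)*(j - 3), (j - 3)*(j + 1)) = j - 3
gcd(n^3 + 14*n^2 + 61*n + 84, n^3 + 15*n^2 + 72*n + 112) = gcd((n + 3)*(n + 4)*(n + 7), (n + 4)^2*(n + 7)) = n^2 + 11*n + 28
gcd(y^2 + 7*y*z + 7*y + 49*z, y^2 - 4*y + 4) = 1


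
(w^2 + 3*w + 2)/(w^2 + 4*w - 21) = (w^2 + 3*w + 2)/(w^2 + 4*w - 21)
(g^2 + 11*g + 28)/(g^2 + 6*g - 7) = (g + 4)/(g - 1)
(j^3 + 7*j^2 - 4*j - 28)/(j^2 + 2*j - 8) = (j^2 + 9*j + 14)/(j + 4)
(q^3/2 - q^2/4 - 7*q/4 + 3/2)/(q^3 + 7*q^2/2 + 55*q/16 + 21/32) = 8*(2*q^3 - q^2 - 7*q + 6)/(32*q^3 + 112*q^2 + 110*q + 21)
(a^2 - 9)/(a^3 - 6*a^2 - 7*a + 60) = (a - 3)/(a^2 - 9*a + 20)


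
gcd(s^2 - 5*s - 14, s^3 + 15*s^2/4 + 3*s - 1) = s + 2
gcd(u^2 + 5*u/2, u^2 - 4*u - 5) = 1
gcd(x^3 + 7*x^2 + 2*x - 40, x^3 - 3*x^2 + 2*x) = x - 2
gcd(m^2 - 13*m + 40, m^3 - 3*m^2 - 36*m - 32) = m - 8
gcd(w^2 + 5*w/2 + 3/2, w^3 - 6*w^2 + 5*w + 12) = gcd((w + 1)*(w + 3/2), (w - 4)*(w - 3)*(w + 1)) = w + 1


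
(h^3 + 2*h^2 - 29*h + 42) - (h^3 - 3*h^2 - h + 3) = 5*h^2 - 28*h + 39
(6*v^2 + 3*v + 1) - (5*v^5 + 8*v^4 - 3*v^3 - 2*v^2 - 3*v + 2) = -5*v^5 - 8*v^4 + 3*v^3 + 8*v^2 + 6*v - 1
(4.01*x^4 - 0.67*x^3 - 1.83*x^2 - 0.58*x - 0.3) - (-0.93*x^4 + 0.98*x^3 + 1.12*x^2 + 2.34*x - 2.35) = 4.94*x^4 - 1.65*x^3 - 2.95*x^2 - 2.92*x + 2.05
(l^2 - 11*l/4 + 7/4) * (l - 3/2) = l^3 - 17*l^2/4 + 47*l/8 - 21/8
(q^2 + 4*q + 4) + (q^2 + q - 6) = 2*q^2 + 5*q - 2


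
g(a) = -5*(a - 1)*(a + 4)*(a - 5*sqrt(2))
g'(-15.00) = -3859.59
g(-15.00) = 19422.54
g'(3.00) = 113.20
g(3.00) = 284.97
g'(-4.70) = -396.62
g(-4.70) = 234.83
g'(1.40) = 153.66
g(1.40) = 61.25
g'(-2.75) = -99.33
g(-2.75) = -230.18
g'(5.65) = -122.76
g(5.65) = 318.83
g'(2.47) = 135.11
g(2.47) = 218.80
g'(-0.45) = 104.71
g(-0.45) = -193.57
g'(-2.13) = -28.70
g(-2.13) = -269.27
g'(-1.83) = 1.33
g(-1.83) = -273.31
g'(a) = -5*(a - 1)*(a + 4) - 5*(a - 1)*(a - 5*sqrt(2)) - 5*(a + 4)*(a - 5*sqrt(2)) = -15*a^2 - 30*a + 50*sqrt(2)*a + 20 + 75*sqrt(2)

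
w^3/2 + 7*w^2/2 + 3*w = w*(w/2 + 1/2)*(w + 6)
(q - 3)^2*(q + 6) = q^3 - 27*q + 54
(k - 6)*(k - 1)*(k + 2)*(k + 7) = k^4 + 2*k^3 - 43*k^2 - 44*k + 84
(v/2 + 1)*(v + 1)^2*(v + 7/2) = v^4/2 + 15*v^3/4 + 19*v^2/2 + 39*v/4 + 7/2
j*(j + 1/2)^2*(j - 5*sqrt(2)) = j^4 - 5*sqrt(2)*j^3 + j^3 - 5*sqrt(2)*j^2 + j^2/4 - 5*sqrt(2)*j/4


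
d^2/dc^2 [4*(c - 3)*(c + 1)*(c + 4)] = 24*c + 16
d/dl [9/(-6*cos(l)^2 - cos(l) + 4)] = -9*(12*cos(l) + 1)*sin(l)/(6*cos(l)^2 + cos(l) - 4)^2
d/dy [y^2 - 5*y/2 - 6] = 2*y - 5/2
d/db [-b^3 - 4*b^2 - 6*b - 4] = -3*b^2 - 8*b - 6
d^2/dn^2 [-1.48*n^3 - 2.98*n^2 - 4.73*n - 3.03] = -8.88*n - 5.96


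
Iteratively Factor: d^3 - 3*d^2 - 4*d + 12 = (d - 2)*(d^2 - d - 6) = (d - 3)*(d - 2)*(d + 2)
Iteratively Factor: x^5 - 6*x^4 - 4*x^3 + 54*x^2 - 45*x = (x - 3)*(x^4 - 3*x^3 - 13*x^2 + 15*x) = x*(x - 3)*(x^3 - 3*x^2 - 13*x + 15) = x*(x - 3)*(x - 1)*(x^2 - 2*x - 15) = x*(x - 5)*(x - 3)*(x - 1)*(x + 3)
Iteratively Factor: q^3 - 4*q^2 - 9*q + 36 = (q - 4)*(q^2 - 9) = (q - 4)*(q - 3)*(q + 3)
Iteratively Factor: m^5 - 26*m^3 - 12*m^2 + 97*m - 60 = (m - 1)*(m^4 + m^3 - 25*m^2 - 37*m + 60) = (m - 1)*(m + 4)*(m^3 - 3*m^2 - 13*m + 15) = (m - 5)*(m - 1)*(m + 4)*(m^2 + 2*m - 3) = (m - 5)*(m - 1)*(m + 3)*(m + 4)*(m - 1)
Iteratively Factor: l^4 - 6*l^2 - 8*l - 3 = (l + 1)*(l^3 - l^2 - 5*l - 3) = (l + 1)^2*(l^2 - 2*l - 3) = (l - 3)*(l + 1)^2*(l + 1)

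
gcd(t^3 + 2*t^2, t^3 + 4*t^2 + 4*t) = t^2 + 2*t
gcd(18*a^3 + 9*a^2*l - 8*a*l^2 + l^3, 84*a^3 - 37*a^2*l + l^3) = 3*a - l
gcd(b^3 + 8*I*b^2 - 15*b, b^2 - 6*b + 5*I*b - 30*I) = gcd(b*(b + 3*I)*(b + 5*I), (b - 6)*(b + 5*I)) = b + 5*I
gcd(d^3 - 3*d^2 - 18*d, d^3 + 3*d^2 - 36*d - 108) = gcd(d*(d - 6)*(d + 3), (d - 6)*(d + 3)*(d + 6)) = d^2 - 3*d - 18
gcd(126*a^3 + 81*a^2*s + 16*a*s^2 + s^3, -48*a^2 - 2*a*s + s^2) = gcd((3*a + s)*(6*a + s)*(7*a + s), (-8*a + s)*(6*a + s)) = 6*a + s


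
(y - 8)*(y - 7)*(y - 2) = y^3 - 17*y^2 + 86*y - 112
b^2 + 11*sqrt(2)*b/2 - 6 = (b - sqrt(2)/2)*(b + 6*sqrt(2))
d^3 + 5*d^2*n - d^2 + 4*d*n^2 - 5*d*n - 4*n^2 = (d - 1)*(d + n)*(d + 4*n)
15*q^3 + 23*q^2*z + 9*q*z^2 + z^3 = (q + z)*(3*q + z)*(5*q + z)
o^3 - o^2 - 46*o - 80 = (o - 8)*(o + 2)*(o + 5)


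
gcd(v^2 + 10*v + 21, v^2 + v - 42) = v + 7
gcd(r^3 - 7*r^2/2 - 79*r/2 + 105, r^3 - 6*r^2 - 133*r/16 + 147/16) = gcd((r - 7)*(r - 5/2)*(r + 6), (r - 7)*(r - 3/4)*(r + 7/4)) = r - 7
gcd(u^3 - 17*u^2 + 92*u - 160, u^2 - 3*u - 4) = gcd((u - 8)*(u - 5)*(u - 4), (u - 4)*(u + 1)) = u - 4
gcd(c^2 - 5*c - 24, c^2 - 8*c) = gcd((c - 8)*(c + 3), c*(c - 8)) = c - 8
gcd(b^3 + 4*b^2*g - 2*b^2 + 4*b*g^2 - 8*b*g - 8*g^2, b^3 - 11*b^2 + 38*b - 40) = b - 2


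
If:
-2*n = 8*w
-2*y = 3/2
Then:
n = -4*w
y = -3/4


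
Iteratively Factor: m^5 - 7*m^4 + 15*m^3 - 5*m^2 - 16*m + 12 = (m - 3)*(m^4 - 4*m^3 + 3*m^2 + 4*m - 4) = (m - 3)*(m - 2)*(m^3 - 2*m^2 - m + 2) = (m - 3)*(m - 2)^2*(m^2 - 1) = (m - 3)*(m - 2)^2*(m - 1)*(m + 1)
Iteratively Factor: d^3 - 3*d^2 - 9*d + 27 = (d - 3)*(d^2 - 9) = (d - 3)*(d + 3)*(d - 3)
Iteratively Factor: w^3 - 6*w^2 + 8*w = (w)*(w^2 - 6*w + 8) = w*(w - 2)*(w - 4)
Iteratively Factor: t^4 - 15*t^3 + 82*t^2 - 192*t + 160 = (t - 5)*(t^3 - 10*t^2 + 32*t - 32) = (t - 5)*(t - 4)*(t^2 - 6*t + 8) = (t - 5)*(t - 4)*(t - 2)*(t - 4)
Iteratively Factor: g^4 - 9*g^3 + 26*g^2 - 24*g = (g - 3)*(g^3 - 6*g^2 + 8*g) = (g - 4)*(g - 3)*(g^2 - 2*g) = g*(g - 4)*(g - 3)*(g - 2)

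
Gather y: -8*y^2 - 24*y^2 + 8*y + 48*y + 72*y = -32*y^2 + 128*y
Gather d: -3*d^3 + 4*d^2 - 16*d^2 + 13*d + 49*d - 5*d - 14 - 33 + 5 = -3*d^3 - 12*d^2 + 57*d - 42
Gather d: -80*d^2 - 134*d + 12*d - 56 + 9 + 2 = -80*d^2 - 122*d - 45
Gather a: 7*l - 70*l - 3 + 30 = 27 - 63*l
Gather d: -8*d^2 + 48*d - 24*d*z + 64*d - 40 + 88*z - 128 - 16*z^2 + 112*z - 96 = -8*d^2 + d*(112 - 24*z) - 16*z^2 + 200*z - 264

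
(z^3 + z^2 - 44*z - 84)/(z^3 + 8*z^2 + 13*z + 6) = (z^2 - 5*z - 14)/(z^2 + 2*z + 1)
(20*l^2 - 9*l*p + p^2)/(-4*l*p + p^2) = (-5*l + p)/p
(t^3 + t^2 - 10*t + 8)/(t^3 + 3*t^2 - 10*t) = (t^2 + 3*t - 4)/(t*(t + 5))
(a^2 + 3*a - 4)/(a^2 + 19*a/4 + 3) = 4*(a - 1)/(4*a + 3)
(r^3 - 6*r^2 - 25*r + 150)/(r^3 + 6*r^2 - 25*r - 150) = (r - 6)/(r + 6)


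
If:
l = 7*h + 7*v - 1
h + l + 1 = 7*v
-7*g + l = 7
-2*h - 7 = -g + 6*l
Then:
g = -49/41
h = 0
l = -56/41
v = -15/287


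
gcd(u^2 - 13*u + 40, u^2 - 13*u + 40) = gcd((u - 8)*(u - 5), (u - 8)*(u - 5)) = u^2 - 13*u + 40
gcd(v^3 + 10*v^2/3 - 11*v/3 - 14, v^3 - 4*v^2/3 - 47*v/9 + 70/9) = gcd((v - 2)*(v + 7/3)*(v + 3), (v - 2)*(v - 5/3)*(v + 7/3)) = v^2 + v/3 - 14/3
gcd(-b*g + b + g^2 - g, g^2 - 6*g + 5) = g - 1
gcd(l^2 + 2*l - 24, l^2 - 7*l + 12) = l - 4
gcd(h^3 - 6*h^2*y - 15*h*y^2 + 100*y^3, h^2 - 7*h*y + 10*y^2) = -h + 5*y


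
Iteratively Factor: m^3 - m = (m)*(m^2 - 1) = m*(m + 1)*(m - 1)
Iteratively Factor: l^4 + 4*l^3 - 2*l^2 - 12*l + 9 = (l + 3)*(l^3 + l^2 - 5*l + 3) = (l + 3)^2*(l^2 - 2*l + 1) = (l - 1)*(l + 3)^2*(l - 1)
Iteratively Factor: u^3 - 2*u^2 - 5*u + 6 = (u - 3)*(u^2 + u - 2) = (u - 3)*(u - 1)*(u + 2)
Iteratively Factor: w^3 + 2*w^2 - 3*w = (w)*(w^2 + 2*w - 3) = w*(w + 3)*(w - 1)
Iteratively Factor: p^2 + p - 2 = (p - 1)*(p + 2)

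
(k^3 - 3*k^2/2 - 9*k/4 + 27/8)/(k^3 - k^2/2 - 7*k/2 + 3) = (k^2 - 9/4)/(k^2 + k - 2)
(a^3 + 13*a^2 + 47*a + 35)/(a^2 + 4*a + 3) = (a^2 + 12*a + 35)/(a + 3)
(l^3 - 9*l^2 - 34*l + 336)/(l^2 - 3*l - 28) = (l^2 - 2*l - 48)/(l + 4)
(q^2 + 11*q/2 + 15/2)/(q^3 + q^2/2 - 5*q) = (q + 3)/(q*(q - 2))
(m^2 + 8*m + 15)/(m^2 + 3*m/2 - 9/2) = 2*(m + 5)/(2*m - 3)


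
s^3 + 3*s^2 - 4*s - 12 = (s - 2)*(s + 2)*(s + 3)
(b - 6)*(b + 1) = b^2 - 5*b - 6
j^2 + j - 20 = (j - 4)*(j + 5)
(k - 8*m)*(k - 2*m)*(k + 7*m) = k^3 - 3*k^2*m - 54*k*m^2 + 112*m^3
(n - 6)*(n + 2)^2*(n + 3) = n^4 + n^3 - 26*n^2 - 84*n - 72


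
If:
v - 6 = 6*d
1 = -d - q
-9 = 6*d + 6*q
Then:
No Solution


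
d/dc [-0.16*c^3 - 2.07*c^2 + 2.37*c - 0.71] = -0.48*c^2 - 4.14*c + 2.37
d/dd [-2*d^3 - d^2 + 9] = 2*d*(-3*d - 1)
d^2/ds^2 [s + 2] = 0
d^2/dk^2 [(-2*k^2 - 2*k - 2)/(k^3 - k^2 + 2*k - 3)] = 4*(-k^6 - 3*k^5 + 3*k^4 - 14*k^3 - 18*k^2 + 6*k - 16)/(k^9 - 3*k^8 + 9*k^7 - 22*k^6 + 36*k^5 - 57*k^4 + 71*k^3 - 63*k^2 + 54*k - 27)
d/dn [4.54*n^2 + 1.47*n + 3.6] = 9.08*n + 1.47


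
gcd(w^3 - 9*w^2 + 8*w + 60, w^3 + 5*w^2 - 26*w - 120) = w - 5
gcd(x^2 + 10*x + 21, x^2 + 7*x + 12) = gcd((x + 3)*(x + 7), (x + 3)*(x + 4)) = x + 3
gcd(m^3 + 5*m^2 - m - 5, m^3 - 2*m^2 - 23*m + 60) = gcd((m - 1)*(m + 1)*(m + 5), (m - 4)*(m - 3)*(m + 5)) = m + 5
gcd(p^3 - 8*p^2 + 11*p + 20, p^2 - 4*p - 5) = p^2 - 4*p - 5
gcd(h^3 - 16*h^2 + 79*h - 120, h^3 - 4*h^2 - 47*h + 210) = h - 5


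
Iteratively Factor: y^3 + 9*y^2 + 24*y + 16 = (y + 4)*(y^2 + 5*y + 4) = (y + 1)*(y + 4)*(y + 4)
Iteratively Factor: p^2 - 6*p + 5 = (p - 1)*(p - 5)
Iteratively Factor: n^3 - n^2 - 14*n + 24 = (n - 2)*(n^2 + n - 12) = (n - 3)*(n - 2)*(n + 4)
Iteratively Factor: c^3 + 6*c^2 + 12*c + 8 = (c + 2)*(c^2 + 4*c + 4) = (c + 2)^2*(c + 2)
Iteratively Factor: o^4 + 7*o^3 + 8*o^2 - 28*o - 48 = (o + 2)*(o^3 + 5*o^2 - 2*o - 24) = (o + 2)*(o + 4)*(o^2 + o - 6) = (o - 2)*(o + 2)*(o + 4)*(o + 3)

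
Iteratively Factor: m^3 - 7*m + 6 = (m + 3)*(m^2 - 3*m + 2) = (m - 2)*(m + 3)*(m - 1)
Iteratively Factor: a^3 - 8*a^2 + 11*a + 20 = (a - 4)*(a^2 - 4*a - 5) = (a - 5)*(a - 4)*(a + 1)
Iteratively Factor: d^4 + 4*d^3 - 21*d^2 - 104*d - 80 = (d - 5)*(d^3 + 9*d^2 + 24*d + 16) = (d - 5)*(d + 4)*(d^2 + 5*d + 4) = (d - 5)*(d + 4)^2*(d + 1)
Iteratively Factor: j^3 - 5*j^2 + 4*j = (j - 4)*(j^2 - j) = j*(j - 4)*(j - 1)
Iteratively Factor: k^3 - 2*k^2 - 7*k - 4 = (k + 1)*(k^2 - 3*k - 4) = (k + 1)^2*(k - 4)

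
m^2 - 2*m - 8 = (m - 4)*(m + 2)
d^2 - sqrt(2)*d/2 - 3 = (d - 3*sqrt(2)/2)*(d + sqrt(2))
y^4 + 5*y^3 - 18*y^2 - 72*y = y*(y - 4)*(y + 3)*(y + 6)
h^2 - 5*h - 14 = (h - 7)*(h + 2)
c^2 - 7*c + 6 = (c - 6)*(c - 1)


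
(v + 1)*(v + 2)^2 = v^3 + 5*v^2 + 8*v + 4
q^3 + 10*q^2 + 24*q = q*(q + 4)*(q + 6)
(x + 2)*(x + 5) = x^2 + 7*x + 10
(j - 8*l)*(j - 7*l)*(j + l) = j^3 - 14*j^2*l + 41*j*l^2 + 56*l^3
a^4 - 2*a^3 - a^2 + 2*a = a*(a - 2)*(a - 1)*(a + 1)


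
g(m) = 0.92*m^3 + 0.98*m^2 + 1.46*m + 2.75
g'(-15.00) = 593.06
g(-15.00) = -2903.65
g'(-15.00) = 593.06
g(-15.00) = -2903.65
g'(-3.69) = 31.81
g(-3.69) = -35.52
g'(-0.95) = 2.09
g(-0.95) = 1.46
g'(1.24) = 8.13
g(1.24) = 7.82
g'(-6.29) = 98.33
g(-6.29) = -196.61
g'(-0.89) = 1.90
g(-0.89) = 1.58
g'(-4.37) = 45.60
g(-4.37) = -61.69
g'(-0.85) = 1.79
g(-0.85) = 1.65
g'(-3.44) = 27.38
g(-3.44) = -28.13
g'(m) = 2.76*m^2 + 1.96*m + 1.46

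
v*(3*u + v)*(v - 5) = 3*u*v^2 - 15*u*v + v^3 - 5*v^2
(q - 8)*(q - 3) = q^2 - 11*q + 24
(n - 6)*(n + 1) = n^2 - 5*n - 6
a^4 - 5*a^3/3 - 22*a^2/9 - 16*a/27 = a*(a - 8/3)*(a + 1/3)*(a + 2/3)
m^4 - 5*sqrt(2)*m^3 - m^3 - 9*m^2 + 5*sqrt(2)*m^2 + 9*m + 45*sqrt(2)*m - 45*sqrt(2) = (m - 3)*(m - 1)*(m + 3)*(m - 5*sqrt(2))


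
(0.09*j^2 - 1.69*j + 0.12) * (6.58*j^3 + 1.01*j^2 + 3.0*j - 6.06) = 0.5922*j^5 - 11.0293*j^4 - 0.6473*j^3 - 5.4942*j^2 + 10.6014*j - 0.7272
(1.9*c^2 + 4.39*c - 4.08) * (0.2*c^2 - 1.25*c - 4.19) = 0.38*c^4 - 1.497*c^3 - 14.2645*c^2 - 13.2941*c + 17.0952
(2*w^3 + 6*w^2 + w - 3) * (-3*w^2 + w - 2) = -6*w^5 - 16*w^4 - w^3 - 2*w^2 - 5*w + 6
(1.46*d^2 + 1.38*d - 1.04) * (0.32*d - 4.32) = 0.4672*d^3 - 5.8656*d^2 - 6.2944*d + 4.4928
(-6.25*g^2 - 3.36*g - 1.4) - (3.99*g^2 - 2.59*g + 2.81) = -10.24*g^2 - 0.77*g - 4.21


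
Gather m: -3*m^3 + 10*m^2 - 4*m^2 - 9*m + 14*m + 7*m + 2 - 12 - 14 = -3*m^3 + 6*m^2 + 12*m - 24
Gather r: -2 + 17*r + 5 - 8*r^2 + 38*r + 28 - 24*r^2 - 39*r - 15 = -32*r^2 + 16*r + 16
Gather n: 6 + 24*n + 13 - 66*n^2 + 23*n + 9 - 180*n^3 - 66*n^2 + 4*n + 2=-180*n^3 - 132*n^2 + 51*n + 30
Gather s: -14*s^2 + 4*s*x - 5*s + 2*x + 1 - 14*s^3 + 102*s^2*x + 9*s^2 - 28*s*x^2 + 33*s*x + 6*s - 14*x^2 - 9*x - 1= -14*s^3 + s^2*(102*x - 5) + s*(-28*x^2 + 37*x + 1) - 14*x^2 - 7*x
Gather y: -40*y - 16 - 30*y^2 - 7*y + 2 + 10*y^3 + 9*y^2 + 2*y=10*y^3 - 21*y^2 - 45*y - 14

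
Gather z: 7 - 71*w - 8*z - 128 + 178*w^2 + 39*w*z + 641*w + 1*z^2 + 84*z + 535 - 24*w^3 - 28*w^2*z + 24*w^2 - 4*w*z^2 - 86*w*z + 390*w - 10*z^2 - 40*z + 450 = -24*w^3 + 202*w^2 + 960*w + z^2*(-4*w - 9) + z*(-28*w^2 - 47*w + 36) + 864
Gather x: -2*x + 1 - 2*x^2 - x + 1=-2*x^2 - 3*x + 2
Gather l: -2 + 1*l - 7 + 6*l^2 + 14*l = 6*l^2 + 15*l - 9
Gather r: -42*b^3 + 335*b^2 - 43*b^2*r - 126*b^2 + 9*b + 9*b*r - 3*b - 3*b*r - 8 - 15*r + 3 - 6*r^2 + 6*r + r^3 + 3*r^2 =-42*b^3 + 209*b^2 + 6*b + r^3 - 3*r^2 + r*(-43*b^2 + 6*b - 9) - 5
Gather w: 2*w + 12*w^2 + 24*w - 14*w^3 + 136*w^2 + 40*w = -14*w^3 + 148*w^2 + 66*w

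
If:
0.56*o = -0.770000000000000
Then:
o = -1.38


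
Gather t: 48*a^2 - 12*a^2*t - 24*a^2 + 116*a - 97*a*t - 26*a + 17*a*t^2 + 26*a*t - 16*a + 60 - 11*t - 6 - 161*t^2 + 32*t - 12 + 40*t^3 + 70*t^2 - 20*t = 24*a^2 + 74*a + 40*t^3 + t^2*(17*a - 91) + t*(-12*a^2 - 71*a + 1) + 42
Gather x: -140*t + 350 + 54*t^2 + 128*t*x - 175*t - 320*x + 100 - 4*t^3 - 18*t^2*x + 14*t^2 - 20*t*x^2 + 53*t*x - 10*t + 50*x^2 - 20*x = -4*t^3 + 68*t^2 - 325*t + x^2*(50 - 20*t) + x*(-18*t^2 + 181*t - 340) + 450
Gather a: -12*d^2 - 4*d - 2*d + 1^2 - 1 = -12*d^2 - 6*d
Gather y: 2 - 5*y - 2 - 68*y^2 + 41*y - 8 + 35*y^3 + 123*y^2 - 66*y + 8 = 35*y^3 + 55*y^2 - 30*y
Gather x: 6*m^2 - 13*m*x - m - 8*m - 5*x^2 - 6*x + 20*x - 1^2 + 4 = 6*m^2 - 9*m - 5*x^2 + x*(14 - 13*m) + 3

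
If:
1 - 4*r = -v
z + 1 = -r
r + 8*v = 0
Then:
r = 8/33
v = -1/33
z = -41/33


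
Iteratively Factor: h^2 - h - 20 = (h - 5)*(h + 4)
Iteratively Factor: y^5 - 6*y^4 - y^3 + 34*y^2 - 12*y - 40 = (y - 2)*(y^4 - 4*y^3 - 9*y^2 + 16*y + 20) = (y - 5)*(y - 2)*(y^3 + y^2 - 4*y - 4) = (y - 5)*(y - 2)^2*(y^2 + 3*y + 2) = (y - 5)*(y - 2)^2*(y + 1)*(y + 2)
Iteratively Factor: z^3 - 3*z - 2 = (z + 1)*(z^2 - z - 2) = (z - 2)*(z + 1)*(z + 1)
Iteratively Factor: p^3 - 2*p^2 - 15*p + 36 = (p + 4)*(p^2 - 6*p + 9) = (p - 3)*(p + 4)*(p - 3)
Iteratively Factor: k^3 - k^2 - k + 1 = (k - 1)*(k^2 - 1) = (k - 1)*(k + 1)*(k - 1)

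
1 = 1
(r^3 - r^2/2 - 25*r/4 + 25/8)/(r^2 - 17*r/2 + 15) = (r^2 + 2*r - 5/4)/(r - 6)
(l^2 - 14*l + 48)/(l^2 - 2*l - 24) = (l - 8)/(l + 4)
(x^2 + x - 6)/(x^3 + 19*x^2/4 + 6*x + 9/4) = 4*(x - 2)/(4*x^2 + 7*x + 3)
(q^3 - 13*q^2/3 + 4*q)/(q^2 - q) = (q^2 - 13*q/3 + 4)/(q - 1)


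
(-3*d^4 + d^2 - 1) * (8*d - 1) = -24*d^5 + 3*d^4 + 8*d^3 - d^2 - 8*d + 1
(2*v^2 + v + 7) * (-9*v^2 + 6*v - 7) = -18*v^4 + 3*v^3 - 71*v^2 + 35*v - 49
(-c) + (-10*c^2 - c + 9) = -10*c^2 - 2*c + 9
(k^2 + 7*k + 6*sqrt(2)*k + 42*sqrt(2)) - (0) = k^2 + 7*k + 6*sqrt(2)*k + 42*sqrt(2)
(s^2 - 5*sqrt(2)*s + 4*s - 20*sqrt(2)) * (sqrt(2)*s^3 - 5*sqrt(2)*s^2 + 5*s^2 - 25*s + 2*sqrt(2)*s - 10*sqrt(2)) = sqrt(2)*s^5 - 5*s^4 - sqrt(2)*s^4 - 43*sqrt(2)*s^3 + 5*s^3 + 23*sqrt(2)*s^2 + 80*s^2 + 20*s + 460*sqrt(2)*s + 400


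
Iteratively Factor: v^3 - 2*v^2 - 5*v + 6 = (v + 2)*(v^2 - 4*v + 3) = (v - 3)*(v + 2)*(v - 1)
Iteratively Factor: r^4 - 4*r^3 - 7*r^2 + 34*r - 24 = (r - 4)*(r^3 - 7*r + 6) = (r - 4)*(r + 3)*(r^2 - 3*r + 2) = (r - 4)*(r - 1)*(r + 3)*(r - 2)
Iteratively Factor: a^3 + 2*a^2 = (a)*(a^2 + 2*a) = a^2*(a + 2)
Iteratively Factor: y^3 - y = (y + 1)*(y^2 - y) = (y - 1)*(y + 1)*(y)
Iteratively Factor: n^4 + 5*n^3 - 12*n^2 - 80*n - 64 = (n + 1)*(n^3 + 4*n^2 - 16*n - 64) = (n - 4)*(n + 1)*(n^2 + 8*n + 16) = (n - 4)*(n + 1)*(n + 4)*(n + 4)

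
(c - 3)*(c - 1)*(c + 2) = c^3 - 2*c^2 - 5*c + 6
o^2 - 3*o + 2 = (o - 2)*(o - 1)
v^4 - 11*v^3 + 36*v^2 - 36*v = v*(v - 6)*(v - 3)*(v - 2)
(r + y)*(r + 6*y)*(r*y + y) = r^3*y + 7*r^2*y^2 + r^2*y + 6*r*y^3 + 7*r*y^2 + 6*y^3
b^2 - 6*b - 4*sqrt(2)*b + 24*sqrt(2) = (b - 6)*(b - 4*sqrt(2))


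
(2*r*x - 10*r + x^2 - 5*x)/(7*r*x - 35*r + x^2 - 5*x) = (2*r + x)/(7*r + x)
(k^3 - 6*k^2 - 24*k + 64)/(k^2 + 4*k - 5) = (k^3 - 6*k^2 - 24*k + 64)/(k^2 + 4*k - 5)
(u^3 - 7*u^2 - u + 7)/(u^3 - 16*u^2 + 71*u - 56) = (u + 1)/(u - 8)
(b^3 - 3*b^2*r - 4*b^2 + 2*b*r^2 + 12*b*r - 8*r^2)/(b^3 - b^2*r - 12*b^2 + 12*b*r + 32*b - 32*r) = (b - 2*r)/(b - 8)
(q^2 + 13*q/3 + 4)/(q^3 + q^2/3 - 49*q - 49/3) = (3*q^2 + 13*q + 12)/(3*q^3 + q^2 - 147*q - 49)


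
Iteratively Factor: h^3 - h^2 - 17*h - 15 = (h + 3)*(h^2 - 4*h - 5) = (h + 1)*(h + 3)*(h - 5)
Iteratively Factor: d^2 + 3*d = (d + 3)*(d)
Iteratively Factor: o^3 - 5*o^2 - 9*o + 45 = (o + 3)*(o^2 - 8*o + 15) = (o - 3)*(o + 3)*(o - 5)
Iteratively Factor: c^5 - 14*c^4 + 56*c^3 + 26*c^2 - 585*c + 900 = (c - 4)*(c^4 - 10*c^3 + 16*c^2 + 90*c - 225) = (c - 5)*(c - 4)*(c^3 - 5*c^2 - 9*c + 45) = (c - 5)*(c - 4)*(c - 3)*(c^2 - 2*c - 15) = (c - 5)^2*(c - 4)*(c - 3)*(c + 3)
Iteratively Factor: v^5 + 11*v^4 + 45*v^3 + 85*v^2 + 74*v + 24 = (v + 1)*(v^4 + 10*v^3 + 35*v^2 + 50*v + 24) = (v + 1)*(v + 2)*(v^3 + 8*v^2 + 19*v + 12) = (v + 1)^2*(v + 2)*(v^2 + 7*v + 12) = (v + 1)^2*(v + 2)*(v + 3)*(v + 4)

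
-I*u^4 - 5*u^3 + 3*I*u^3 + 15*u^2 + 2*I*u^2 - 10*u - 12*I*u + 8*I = (u - 2)*(u - 4*I)*(u - I)*(-I*u + I)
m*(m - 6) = m^2 - 6*m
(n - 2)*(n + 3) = n^2 + n - 6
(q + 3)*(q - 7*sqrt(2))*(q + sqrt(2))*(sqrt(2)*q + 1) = sqrt(2)*q^4 - 11*q^3 + 3*sqrt(2)*q^3 - 33*q^2 - 20*sqrt(2)*q^2 - 60*sqrt(2)*q - 14*q - 42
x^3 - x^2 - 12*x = x*(x - 4)*(x + 3)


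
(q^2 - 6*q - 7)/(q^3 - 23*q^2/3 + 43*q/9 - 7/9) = 9*(q + 1)/(9*q^2 - 6*q + 1)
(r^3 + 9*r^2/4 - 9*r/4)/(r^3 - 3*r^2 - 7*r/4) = (-4*r^2 - 9*r + 9)/(-4*r^2 + 12*r + 7)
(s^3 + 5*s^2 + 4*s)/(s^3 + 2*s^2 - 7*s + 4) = s*(s + 1)/(s^2 - 2*s + 1)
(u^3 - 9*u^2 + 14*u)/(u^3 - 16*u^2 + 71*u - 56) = u*(u - 2)/(u^2 - 9*u + 8)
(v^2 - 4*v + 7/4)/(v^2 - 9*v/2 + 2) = (v - 7/2)/(v - 4)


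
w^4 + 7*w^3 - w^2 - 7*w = w*(w - 1)*(w + 1)*(w + 7)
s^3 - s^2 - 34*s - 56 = (s - 7)*(s + 2)*(s + 4)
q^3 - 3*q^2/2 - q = q*(q - 2)*(q + 1/2)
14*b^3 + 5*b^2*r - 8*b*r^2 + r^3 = (-7*b + r)*(-2*b + r)*(b + r)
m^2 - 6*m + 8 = (m - 4)*(m - 2)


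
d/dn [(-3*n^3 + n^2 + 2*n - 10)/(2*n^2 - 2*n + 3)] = (-6*n^4 + 12*n^3 - 33*n^2 + 46*n - 14)/(4*n^4 - 8*n^3 + 16*n^2 - 12*n + 9)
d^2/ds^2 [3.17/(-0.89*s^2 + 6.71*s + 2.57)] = (-5.021914*s^2 + 37.861846*s + 3.17*(1.78*s - 6.71)*(3.56*s - 13.42) + 14.501482)/(-0.89*s^2 + 6.71*s + 2.57)^3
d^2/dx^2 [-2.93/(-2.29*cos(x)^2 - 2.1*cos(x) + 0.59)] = (-61.460852*(1 - cos(x)^2)^2 - 42.27111*cos(x)^3 - 59.486618*cos(x)^2 + 80.91195*cos(x) + 95.220898)/(2.29*cos(x)^2 + 2.1*cos(x) - 0.59)^3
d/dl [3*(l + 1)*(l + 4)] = 6*l + 15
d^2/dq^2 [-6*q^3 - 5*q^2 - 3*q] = -36*q - 10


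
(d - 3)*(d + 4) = d^2 + d - 12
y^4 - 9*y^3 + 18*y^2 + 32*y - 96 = (y - 4)^2*(y - 3)*(y + 2)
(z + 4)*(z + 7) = z^2 + 11*z + 28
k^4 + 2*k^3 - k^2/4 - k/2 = k*(k - 1/2)*(k + 1/2)*(k + 2)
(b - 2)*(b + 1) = b^2 - b - 2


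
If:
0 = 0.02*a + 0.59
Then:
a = -29.50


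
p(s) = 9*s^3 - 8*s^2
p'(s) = 27*s^2 - 16*s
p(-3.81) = -613.89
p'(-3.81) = 452.89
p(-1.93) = -94.50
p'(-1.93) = 131.45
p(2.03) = 42.32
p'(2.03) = 78.78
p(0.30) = -0.48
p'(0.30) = -2.37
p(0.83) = -0.37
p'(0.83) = 5.32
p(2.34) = 71.51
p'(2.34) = 110.40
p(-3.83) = -622.99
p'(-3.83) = 457.34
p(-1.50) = -48.38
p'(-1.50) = 84.75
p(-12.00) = -16704.00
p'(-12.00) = 4080.00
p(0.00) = 0.00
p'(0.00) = 0.00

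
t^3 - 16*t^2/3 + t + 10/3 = (t - 5)*(t - 1)*(t + 2/3)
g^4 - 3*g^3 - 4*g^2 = g^2*(g - 4)*(g + 1)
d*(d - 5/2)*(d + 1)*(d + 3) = d^4 + 3*d^3/2 - 7*d^2 - 15*d/2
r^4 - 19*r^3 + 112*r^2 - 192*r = r*(r - 8)^2*(r - 3)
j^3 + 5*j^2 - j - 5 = (j - 1)*(j + 1)*(j + 5)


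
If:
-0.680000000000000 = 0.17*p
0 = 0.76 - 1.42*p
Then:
No Solution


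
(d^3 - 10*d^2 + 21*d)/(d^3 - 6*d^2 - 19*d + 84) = d/(d + 4)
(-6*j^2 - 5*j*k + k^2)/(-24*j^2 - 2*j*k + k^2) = (j + k)/(4*j + k)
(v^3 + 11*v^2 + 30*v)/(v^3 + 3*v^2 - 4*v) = (v^2 + 11*v + 30)/(v^2 + 3*v - 4)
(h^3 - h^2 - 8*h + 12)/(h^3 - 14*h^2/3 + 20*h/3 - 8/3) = 3*(h + 3)/(3*h - 2)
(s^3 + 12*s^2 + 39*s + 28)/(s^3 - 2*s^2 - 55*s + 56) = (s^2 + 5*s + 4)/(s^2 - 9*s + 8)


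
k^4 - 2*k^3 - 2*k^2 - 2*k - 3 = (k - 3)*(k + 1)*(k - I)*(k + I)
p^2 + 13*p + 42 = (p + 6)*(p + 7)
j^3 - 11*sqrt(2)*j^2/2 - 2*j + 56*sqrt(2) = (j - 4*sqrt(2))*(j - 7*sqrt(2)/2)*(j + 2*sqrt(2))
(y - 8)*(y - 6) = y^2 - 14*y + 48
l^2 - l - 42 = (l - 7)*(l + 6)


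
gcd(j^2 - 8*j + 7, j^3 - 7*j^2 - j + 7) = j^2 - 8*j + 7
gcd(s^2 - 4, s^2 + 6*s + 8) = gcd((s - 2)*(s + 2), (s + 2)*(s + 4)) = s + 2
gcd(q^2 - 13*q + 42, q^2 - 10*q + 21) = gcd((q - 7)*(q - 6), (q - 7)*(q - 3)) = q - 7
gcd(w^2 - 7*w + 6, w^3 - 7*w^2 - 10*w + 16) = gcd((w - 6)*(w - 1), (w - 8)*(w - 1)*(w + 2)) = w - 1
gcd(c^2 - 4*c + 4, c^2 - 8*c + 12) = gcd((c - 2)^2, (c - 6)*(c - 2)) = c - 2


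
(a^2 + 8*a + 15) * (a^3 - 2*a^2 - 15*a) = a^5 + 6*a^4 - 16*a^3 - 150*a^2 - 225*a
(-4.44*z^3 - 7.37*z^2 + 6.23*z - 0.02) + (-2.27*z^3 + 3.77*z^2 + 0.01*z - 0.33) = -6.71*z^3 - 3.6*z^2 + 6.24*z - 0.35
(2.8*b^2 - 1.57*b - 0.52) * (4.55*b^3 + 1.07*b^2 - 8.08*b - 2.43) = 12.74*b^5 - 4.1475*b^4 - 26.6699*b^3 + 5.3252*b^2 + 8.0167*b + 1.2636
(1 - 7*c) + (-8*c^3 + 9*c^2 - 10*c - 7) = -8*c^3 + 9*c^2 - 17*c - 6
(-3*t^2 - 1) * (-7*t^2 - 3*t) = 21*t^4 + 9*t^3 + 7*t^2 + 3*t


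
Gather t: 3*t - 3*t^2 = -3*t^2 + 3*t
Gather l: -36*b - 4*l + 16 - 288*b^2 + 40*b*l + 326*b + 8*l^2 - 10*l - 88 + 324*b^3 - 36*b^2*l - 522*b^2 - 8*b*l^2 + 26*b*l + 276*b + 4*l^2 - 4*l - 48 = 324*b^3 - 810*b^2 + 566*b + l^2*(12 - 8*b) + l*(-36*b^2 + 66*b - 18) - 120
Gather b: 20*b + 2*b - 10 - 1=22*b - 11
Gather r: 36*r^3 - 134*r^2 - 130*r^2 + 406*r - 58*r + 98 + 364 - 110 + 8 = 36*r^3 - 264*r^2 + 348*r + 360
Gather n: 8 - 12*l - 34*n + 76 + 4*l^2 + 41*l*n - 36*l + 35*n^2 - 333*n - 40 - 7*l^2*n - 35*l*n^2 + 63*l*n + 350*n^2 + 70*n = 4*l^2 - 48*l + n^2*(385 - 35*l) + n*(-7*l^2 + 104*l - 297) + 44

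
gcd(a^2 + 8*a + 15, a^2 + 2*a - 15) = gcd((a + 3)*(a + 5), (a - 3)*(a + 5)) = a + 5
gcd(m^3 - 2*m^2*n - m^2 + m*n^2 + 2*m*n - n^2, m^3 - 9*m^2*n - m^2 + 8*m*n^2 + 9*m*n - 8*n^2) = m^2 - m*n - m + n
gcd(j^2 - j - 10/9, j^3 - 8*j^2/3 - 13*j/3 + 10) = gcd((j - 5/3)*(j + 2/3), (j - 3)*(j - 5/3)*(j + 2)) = j - 5/3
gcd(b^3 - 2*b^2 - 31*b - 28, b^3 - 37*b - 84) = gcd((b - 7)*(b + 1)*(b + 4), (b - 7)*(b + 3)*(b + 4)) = b^2 - 3*b - 28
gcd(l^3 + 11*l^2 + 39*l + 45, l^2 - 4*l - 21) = l + 3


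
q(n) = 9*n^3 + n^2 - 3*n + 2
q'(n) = 27*n^2 + 2*n - 3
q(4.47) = 812.40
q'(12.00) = 3909.00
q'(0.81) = 16.33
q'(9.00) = 2202.00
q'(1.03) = 27.70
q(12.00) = 15662.00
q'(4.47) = 545.42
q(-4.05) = -567.32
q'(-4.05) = 431.77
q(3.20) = 297.55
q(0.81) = 5.01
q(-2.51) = -126.49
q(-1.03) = -3.68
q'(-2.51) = 162.08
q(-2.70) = -159.76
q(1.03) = 9.81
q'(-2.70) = 188.43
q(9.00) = 6617.00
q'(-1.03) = 23.58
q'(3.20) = 279.88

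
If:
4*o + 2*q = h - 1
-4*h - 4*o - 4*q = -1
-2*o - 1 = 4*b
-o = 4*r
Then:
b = 2*r - 1/4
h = 1/2 - 8*r/3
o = -4*r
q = 20*r/3 - 1/4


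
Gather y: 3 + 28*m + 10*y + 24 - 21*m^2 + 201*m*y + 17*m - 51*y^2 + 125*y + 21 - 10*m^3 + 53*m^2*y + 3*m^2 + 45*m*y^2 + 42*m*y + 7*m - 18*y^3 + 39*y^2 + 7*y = -10*m^3 - 18*m^2 + 52*m - 18*y^3 + y^2*(45*m - 12) + y*(53*m^2 + 243*m + 142) + 48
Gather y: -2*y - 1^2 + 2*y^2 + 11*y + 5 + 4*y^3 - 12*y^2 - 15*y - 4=4*y^3 - 10*y^2 - 6*y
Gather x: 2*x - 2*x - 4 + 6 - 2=0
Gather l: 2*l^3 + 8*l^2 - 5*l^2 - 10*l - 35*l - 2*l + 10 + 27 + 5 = 2*l^3 + 3*l^2 - 47*l + 42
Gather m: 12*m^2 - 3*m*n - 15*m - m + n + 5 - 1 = 12*m^2 + m*(-3*n - 16) + n + 4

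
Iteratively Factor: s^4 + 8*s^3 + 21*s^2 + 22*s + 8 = (s + 2)*(s^3 + 6*s^2 + 9*s + 4) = (s + 2)*(s + 4)*(s^2 + 2*s + 1) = (s + 1)*(s + 2)*(s + 4)*(s + 1)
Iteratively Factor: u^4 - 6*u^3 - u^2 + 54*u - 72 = (u - 3)*(u^3 - 3*u^2 - 10*u + 24) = (u - 3)*(u + 3)*(u^2 - 6*u + 8) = (u - 4)*(u - 3)*(u + 3)*(u - 2)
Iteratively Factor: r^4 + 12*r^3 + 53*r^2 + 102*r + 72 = (r + 3)*(r^3 + 9*r^2 + 26*r + 24) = (r + 3)*(r + 4)*(r^2 + 5*r + 6) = (r + 3)^2*(r + 4)*(r + 2)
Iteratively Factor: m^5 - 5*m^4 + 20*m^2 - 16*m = (m)*(m^4 - 5*m^3 + 20*m - 16) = m*(m - 2)*(m^3 - 3*m^2 - 6*m + 8) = m*(m - 4)*(m - 2)*(m^2 + m - 2) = m*(m - 4)*(m - 2)*(m + 2)*(m - 1)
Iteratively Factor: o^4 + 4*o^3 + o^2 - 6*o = (o)*(o^3 + 4*o^2 + o - 6) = o*(o + 2)*(o^2 + 2*o - 3) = o*(o - 1)*(o + 2)*(o + 3)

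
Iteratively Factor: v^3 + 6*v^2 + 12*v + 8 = (v + 2)*(v^2 + 4*v + 4) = (v + 2)^2*(v + 2)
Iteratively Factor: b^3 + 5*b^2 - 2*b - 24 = (b + 4)*(b^2 + b - 6) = (b - 2)*(b + 4)*(b + 3)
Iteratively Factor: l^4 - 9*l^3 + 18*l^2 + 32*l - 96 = (l - 3)*(l^3 - 6*l^2 + 32) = (l - 4)*(l - 3)*(l^2 - 2*l - 8) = (l - 4)*(l - 3)*(l + 2)*(l - 4)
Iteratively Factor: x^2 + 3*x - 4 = (x - 1)*(x + 4)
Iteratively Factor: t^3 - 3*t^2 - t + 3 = (t + 1)*(t^2 - 4*t + 3) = (t - 3)*(t + 1)*(t - 1)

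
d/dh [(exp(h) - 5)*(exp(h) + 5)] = 2*exp(2*h)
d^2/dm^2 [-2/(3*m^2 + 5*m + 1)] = 4*(9*m^2 + 15*m - (6*m + 5)^2 + 3)/(3*m^2 + 5*m + 1)^3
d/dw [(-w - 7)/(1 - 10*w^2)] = (10*w^2 - 20*w*(w + 7) - 1)/(10*w^2 - 1)^2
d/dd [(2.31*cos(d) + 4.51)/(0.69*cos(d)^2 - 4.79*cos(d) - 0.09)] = (1.5939*cos(d)^2 + 6.2238*cos(d) - 21.395)*sin(d)/(0.4761*cos(d)^4 - 6.6102*cos(d)^3 + 22.8199*cos(d)^2 + 0.8622*cos(d) + 0.0081)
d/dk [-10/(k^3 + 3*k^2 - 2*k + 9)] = 10*(3*k^2 + 6*k - 2)/(k^3 + 3*k^2 - 2*k + 9)^2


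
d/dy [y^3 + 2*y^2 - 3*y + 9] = 3*y^2 + 4*y - 3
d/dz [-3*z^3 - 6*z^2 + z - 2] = -9*z^2 - 12*z + 1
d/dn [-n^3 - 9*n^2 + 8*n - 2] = -3*n^2 - 18*n + 8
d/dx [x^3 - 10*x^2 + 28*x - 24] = 3*x^2 - 20*x + 28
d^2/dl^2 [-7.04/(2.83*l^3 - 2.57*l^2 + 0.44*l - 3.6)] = ((119.5392*l - 36.1856)*(2.83*l^3 - 2.57*l^2 + 0.44*l - 3.6) - 7.04*(8.49*l^2 - 5.14*l + 0.44)*(16.98*l^2 - 10.28*l + 0.88))/(2.83*l^3 - 2.57*l^2 + 0.44*l - 3.6)^3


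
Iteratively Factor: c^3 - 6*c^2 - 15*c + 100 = (c - 5)*(c^2 - c - 20) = (c - 5)^2*(c + 4)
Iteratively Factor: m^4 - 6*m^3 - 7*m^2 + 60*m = (m)*(m^3 - 6*m^2 - 7*m + 60) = m*(m - 5)*(m^2 - m - 12) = m*(m - 5)*(m - 4)*(m + 3)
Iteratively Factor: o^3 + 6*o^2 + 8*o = (o + 2)*(o^2 + 4*o) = o*(o + 2)*(o + 4)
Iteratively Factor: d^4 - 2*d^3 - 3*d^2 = (d - 3)*(d^3 + d^2) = d*(d - 3)*(d^2 + d) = d*(d - 3)*(d + 1)*(d)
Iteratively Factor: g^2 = (g)*(g)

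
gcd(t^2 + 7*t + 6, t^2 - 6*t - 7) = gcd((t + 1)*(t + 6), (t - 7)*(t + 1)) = t + 1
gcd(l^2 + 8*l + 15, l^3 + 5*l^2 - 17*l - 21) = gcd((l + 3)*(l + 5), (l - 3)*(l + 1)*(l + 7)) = 1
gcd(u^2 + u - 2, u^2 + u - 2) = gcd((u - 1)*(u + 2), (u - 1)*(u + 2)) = u^2 + u - 2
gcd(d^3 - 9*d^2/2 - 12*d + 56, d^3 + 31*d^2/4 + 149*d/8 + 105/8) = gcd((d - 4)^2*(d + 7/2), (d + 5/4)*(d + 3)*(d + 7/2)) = d + 7/2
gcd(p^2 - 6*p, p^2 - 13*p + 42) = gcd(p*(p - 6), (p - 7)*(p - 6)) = p - 6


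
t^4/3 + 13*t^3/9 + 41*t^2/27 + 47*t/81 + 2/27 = (t/3 + 1)*(t + 1/3)^2*(t + 2/3)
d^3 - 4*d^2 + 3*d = d*(d - 3)*(d - 1)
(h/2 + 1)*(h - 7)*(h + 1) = h^3/2 - 2*h^2 - 19*h/2 - 7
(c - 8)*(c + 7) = c^2 - c - 56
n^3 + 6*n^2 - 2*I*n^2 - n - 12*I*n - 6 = (n + 6)*(n - I)^2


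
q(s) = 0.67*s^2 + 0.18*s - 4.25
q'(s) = 1.34*s + 0.18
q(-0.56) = -4.14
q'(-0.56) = -0.57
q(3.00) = 2.32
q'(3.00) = 4.20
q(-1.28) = -3.38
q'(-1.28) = -1.54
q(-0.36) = -4.23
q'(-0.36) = -0.30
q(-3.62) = 3.88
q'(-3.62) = -4.67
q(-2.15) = -1.54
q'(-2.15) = -2.70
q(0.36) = -4.10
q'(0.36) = 0.66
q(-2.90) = 0.86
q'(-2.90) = -3.71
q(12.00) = 94.39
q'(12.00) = 16.26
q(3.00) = 2.32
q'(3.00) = 4.20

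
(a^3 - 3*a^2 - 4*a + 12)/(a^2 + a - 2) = (a^2 - 5*a + 6)/(a - 1)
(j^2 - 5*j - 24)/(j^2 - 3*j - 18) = (j - 8)/(j - 6)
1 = 1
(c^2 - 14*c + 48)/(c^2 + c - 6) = (c^2 - 14*c + 48)/(c^2 + c - 6)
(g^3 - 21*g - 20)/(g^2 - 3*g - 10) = (g^2 + 5*g + 4)/(g + 2)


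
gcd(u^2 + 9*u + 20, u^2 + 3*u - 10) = u + 5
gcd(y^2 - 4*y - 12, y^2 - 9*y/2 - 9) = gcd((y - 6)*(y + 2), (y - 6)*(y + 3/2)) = y - 6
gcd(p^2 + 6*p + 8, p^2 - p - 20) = p + 4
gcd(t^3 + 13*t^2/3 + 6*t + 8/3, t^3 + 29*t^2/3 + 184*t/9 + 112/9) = t + 4/3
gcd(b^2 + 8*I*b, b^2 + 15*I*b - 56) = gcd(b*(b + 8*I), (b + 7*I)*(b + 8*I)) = b + 8*I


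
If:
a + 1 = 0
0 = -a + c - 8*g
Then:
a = -1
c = 8*g - 1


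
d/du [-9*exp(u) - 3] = -9*exp(u)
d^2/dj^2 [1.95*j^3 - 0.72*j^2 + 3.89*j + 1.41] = 11.7*j - 1.44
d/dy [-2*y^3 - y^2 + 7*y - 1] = -6*y^2 - 2*y + 7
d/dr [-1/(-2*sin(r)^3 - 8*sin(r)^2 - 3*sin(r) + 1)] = (-16*sin(r) + 3*cos(2*r) - 6)*cos(r)/(2*sin(r)^3 + 8*sin(r)^2 + 3*sin(r) - 1)^2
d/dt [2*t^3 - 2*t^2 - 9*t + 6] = 6*t^2 - 4*t - 9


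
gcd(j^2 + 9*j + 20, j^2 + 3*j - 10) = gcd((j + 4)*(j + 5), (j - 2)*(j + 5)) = j + 5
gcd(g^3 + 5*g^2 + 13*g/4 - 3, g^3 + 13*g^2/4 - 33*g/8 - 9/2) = g + 4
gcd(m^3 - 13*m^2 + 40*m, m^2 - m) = m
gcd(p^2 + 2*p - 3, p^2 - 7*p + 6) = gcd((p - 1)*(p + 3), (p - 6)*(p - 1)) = p - 1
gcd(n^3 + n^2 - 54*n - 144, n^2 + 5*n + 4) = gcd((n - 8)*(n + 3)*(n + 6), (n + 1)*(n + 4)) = 1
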